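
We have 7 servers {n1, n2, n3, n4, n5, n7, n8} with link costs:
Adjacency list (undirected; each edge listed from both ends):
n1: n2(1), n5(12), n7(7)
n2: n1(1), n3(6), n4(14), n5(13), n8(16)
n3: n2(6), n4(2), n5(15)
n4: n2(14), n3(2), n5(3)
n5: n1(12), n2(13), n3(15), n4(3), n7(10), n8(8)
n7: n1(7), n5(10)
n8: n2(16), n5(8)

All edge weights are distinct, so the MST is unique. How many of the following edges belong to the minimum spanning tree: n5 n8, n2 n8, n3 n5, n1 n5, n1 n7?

Kruskal: consider edges lightest-first.
n1 n2 (1): add — endpoints in different components.
n3 n4 (2): add — endpoints in different components.
n4 n5 (3): add — endpoints in different components.
n2 n3 (6): add — endpoints in different components.
n1 n7 (7): add — endpoints in different components.
n5 n8 (8): add — endpoints in different components.
MST edge set: {n1 n2, n3 n4, n4 n5, n2 n3, n1 n7, n5 n8}.
Of the listed edges, {n5 n8, n1 n7} are in the MST → 2.

2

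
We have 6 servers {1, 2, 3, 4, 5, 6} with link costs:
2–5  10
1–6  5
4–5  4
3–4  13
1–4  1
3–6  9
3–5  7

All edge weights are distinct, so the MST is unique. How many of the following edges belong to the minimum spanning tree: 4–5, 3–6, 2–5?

Kruskal's algorithm — process edges by increasing weight (ties by edge label):
1–4 (1): add — endpoints in different components.
4–5 (4): add — endpoints in different components.
1–6 (5): add — endpoints in different components.
3–5 (7): add — endpoints in different components.
3–6 (9): skip — 3 and 6 already connected.
2–5 (10): add — endpoints in different components.
MST edge set: {1–4, 4–5, 1–6, 3–5, 2–5}.
Of the listed edges, {4–5, 2–5} are in the MST → 2.

2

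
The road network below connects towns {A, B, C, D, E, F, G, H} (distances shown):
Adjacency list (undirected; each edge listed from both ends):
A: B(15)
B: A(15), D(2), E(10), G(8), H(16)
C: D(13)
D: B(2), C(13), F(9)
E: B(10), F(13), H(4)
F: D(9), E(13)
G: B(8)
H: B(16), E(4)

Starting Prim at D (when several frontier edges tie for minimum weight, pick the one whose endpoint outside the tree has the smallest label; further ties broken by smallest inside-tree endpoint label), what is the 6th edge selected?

C-D

Prim, starting at D.
Step 1: frontier [B—D 2, D—F 9, C—D 13] → take B—D (2); add B.
Step 2: frontier [B—G 8, B—E 10, A—B 15, B—H 16, D—F 9, C—D 13] → take B—G (8); add G.
Step 3: frontier [B—E 10, A—B 15, B—H 16, D—F 9, C—D 13] → take D—F (9); add F.
Step 4: frontier [B—E 10, A—B 15, B—H 16, C—D 13, E—F 13] → take B—E (10); add E.
Step 5: frontier [A—B 15, B—H 16, C—D 13, E—H 4] → take E—H (4); add H.
Step 6: frontier [A—B 15, C—D 13] → take C—D (13); add C.
Step 7: frontier [A—B 15] → take A—B (15); add A.
The 6th edge added is C—D.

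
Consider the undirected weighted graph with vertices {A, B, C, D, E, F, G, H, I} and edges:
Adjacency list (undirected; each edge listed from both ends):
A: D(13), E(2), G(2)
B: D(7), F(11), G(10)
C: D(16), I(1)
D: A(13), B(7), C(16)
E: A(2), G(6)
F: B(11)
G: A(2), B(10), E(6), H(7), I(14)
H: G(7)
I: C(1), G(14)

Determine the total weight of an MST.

54

Sort edges by weight, then run Kruskal:
C—I (1): add — endpoints in different components.
A—E (2): add — endpoints in different components.
A—G (2): add — endpoints in different components.
E—G (6): skip — E and G already connected.
B—D (7): add — endpoints in different components.
G—H (7): add — endpoints in different components.
B—G (10): add — endpoints in different components.
B—F (11): add — endpoints in different components.
A—D (13): skip — A and D already connected.
G—I (14): add — endpoints in different components.
MST edges: C—I, A—E, A—G, B—D, G—H, B—G, B—F, G—I; total weight 1+2+2+7+7+10+11+14 = 54.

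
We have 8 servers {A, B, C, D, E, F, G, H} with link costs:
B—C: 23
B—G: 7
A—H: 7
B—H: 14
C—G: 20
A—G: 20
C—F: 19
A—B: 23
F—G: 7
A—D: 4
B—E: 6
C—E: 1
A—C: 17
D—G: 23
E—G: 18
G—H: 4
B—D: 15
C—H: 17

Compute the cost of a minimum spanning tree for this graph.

36

Grow the tree from G using Prim:
Step 1: cheapest edge leaving the tree is G—H (4); add H.
Step 2: cheapest edge leaving the tree is A—H (7); add A.
Step 3: cheapest edge leaving the tree is A—D (4); add D.
Step 4: cheapest edge leaving the tree is B—G (7); add B.
Step 5: cheapest edge leaving the tree is B—E (6); add E.
Step 6: cheapest edge leaving the tree is C—E (1); add C.
Step 7: cheapest edge leaving the tree is F—G (7); add F.
MST edges: G—H, A—H, A—D, B—G, B—E, C—E, F—G; total weight 4+7+4+7+6+1+7 = 36.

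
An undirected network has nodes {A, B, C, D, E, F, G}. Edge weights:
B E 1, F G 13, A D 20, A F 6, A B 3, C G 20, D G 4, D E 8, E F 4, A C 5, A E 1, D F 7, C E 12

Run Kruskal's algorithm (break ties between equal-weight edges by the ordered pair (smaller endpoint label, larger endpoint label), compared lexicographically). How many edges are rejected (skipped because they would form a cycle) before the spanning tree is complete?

2

Kruskal: consider edges lightest-first.
A E (1): add. Components now {A,E} {B} {C} {D} {F} {G}
B E (1): add. Components now {A,B,E} {C} {D} {F} {G}
A B (3): skip — A and B already connected.
D G (4): add. Components now {A,B,E} {C} {D,G} {F}
E F (4): add. Components now {A,B,E,F} {C} {D,G}
A C (5): add. Components now {A,B,C,E,F} {D,G}
A F (6): skip — A and F already connected.
D F (7): add. Components now {A,B,C,D,E,F,G}
Edges rejected before the tree was complete: 2.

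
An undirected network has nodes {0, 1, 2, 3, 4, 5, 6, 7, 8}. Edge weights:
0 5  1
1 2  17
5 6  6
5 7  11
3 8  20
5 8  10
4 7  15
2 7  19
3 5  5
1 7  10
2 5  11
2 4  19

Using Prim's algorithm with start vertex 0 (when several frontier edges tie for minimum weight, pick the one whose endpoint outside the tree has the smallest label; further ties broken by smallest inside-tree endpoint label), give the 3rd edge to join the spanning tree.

5-6

Prim's algorithm from 0:
Step 1: frontier [0 5 1] → take 0 5 (1); add 5.
Step 2: frontier [3 5 5, 5 6 6, 5 8 10, 2 5 11, 5 7 11] → take 3 5 (5); add 3.
Step 3: frontier [3 8 20, 5 6 6, 5 8 10, 2 5 11, 5 7 11] → take 5 6 (6); add 6.
Step 4: frontier [3 8 20, 5 8 10, 2 5 11, 5 7 11] → take 5 8 (10); add 8.
Step 5: frontier [2 5 11, 5 7 11] → take 2 5 (11); add 2.
Step 6: frontier [1 2 17, 2 4 19, 2 7 19, 5 7 11] → take 5 7 (11); add 7.
Step 7: frontier [1 2 17, 2 4 19, 1 7 10, 4 7 15] → take 1 7 (10); add 1.
Step 8: frontier [2 4 19, 4 7 15] → take 4 7 (15); add 4.
The 3rd edge added is 5 6.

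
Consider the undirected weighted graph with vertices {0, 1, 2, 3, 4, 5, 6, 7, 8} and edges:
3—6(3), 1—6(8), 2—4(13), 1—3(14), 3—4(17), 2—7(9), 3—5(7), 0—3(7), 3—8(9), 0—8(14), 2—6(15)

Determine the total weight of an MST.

71

Prim's algorithm from 5:
Step 1: frontier [3—5 7] → take 3—5 (7); add 3.
Step 2: frontier [3—6 3, 0—3 7, 3—8 9, 1—3 14, 3—4 17] → take 3—6 (3); add 6.
Step 3: frontier [0—3 7, 3—8 9, 1—3 14, 3—4 17, 1—6 8, 2—6 15] → take 0—3 (7); add 0.
Step 4: frontier [0—8 14, 3—8 9, 1—3 14, 3—4 17, 1—6 8, 2—6 15] → take 1—6 (8); add 1.
Step 5: frontier [0—8 14, 3—8 9, 3—4 17, 2—6 15] → take 3—8 (9); add 8.
Step 6: frontier [3—4 17, 2—6 15] → take 2—6 (15); add 2.
Step 7: frontier [2—7 9, 2—4 13, 3—4 17] → take 2—7 (9); add 7.
Step 8: frontier [2—4 13, 3—4 17] → take 2—4 (13); add 4.
MST edges: 3—5, 3—6, 0—3, 1—6, 3—8, 2—6, 2—7, 2—4; total weight 7+3+7+8+9+15+9+13 = 71.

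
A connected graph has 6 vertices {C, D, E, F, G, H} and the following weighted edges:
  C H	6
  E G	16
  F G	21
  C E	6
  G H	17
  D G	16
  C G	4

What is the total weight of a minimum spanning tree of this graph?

Grow the tree from F using Prim:
Step 1: cheapest edge leaving the tree is F G (21); add G.
Step 2: cheapest edge leaving the tree is C G (4); add C.
Step 3: cheapest edge leaving the tree is C E (6); add E.
Step 4: cheapest edge leaving the tree is C H (6); add H.
Step 5: cheapest edge leaving the tree is D G (16); add D.
MST edges: F G, C G, C E, C H, D G; total weight 21+4+6+6+16 = 53.

53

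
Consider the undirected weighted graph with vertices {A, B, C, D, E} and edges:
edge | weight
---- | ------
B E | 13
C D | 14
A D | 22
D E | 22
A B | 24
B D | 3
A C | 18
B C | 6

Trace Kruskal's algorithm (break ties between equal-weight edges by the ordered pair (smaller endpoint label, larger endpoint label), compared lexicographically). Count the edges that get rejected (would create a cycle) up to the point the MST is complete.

1

Sort edges by weight, then run Kruskal:
B D (3): add — endpoints in different components.
B C (6): add — endpoints in different components.
B E (13): add — endpoints in different components.
C D (14): skip — C and D already connected.
A C (18): add — endpoints in different components.
Edges rejected before the tree was complete: 1.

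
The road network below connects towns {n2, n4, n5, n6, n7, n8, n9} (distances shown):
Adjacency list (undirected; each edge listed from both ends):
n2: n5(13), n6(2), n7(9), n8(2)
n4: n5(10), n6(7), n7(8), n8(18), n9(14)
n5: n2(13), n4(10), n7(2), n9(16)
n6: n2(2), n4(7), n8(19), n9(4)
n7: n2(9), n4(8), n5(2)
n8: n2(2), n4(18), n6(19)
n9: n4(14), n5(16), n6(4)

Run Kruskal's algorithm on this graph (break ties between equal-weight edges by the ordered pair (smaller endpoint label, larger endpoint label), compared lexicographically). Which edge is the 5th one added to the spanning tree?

Kruskal's algorithm — process edges by increasing weight (ties by edge label):
n2 n6 (2): add. Components now {n7} {n2,n6} {n5} {n8} {n9} {n4}
n2 n8 (2): add. Components now {n7} {n2,n6,n8} {n5} {n9} {n4}
n5 n7 (2): add. Components now {n5,n7} {n2,n6,n8} {n9} {n4}
n6 n9 (4): add. Components now {n5,n7} {n2,n6,n8,n9} {n4}
n4 n6 (7): add. Components now {n5,n7} {n2,n4,n6,n8,n9}
n4 n7 (8): add. Components now {n2,n4,n5,n6,n7,n8,n9}
The 5th edge added is n4 n6.

n4-n6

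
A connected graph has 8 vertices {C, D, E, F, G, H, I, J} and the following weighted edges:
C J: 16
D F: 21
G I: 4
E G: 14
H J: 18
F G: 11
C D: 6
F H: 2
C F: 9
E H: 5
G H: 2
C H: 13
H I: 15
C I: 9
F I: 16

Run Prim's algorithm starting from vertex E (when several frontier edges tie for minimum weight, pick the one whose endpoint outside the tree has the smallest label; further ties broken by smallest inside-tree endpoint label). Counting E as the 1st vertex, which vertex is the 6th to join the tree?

C

Prim, starting at E.
Step 1: cheapest edge leaving the tree is E H (5); add H.
Step 2: cheapest edge leaving the tree is F H (2); add F.
Step 3: cheapest edge leaving the tree is G H (2); add G.
Step 4: cheapest edge leaving the tree is G I (4); add I.
Step 5: cheapest edge leaving the tree is C F (9); add C.
Step 6: cheapest edge leaving the tree is C D (6); add D.
Step 7: cheapest edge leaving the tree is C J (16); add J.
Vertex order: E, H, F, G, I, C, D, J. The 6th vertex is C.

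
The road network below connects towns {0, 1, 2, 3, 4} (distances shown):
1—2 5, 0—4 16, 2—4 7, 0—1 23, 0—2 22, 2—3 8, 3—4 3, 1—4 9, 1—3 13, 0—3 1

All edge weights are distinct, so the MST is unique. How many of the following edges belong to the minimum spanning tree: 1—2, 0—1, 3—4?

Kruskal: consider edges lightest-first.
0—3 (1): add. Components now {0,3} {1} {2} {4}
3—4 (3): add. Components now {0,3,4} {1} {2}
1—2 (5): add. Components now {0,3,4} {1,2}
2—4 (7): add. Components now {0,1,2,3,4}
MST edge set: {0—3, 3—4, 1—2, 2—4}.
Of the listed edges, {1—2, 3—4} are in the MST → 2.

2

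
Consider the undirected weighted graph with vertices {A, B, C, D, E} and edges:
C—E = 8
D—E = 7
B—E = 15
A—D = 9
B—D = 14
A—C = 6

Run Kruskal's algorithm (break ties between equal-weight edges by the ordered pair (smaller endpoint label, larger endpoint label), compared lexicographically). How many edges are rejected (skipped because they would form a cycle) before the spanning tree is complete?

Sort edges by weight, then run Kruskal:
A—C (6): add — endpoints in different components.
D—E (7): add — endpoints in different components.
C—E (8): add — endpoints in different components.
A—D (9): skip — A and D already connected.
B—D (14): add — endpoints in different components.
Edges rejected before the tree was complete: 1.

1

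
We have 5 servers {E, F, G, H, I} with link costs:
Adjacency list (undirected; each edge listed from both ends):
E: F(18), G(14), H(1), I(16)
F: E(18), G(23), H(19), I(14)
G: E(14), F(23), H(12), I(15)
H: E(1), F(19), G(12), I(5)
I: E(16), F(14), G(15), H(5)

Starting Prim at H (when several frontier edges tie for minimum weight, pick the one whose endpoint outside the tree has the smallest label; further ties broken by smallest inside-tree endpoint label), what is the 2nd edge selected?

Prim's algorithm from H:
Step 1: frontier [E-H 1, H-I 5, G-H 12, F-H 19] → take E-H (1); add E.
Step 2: frontier [E-G 14, E-I 16, E-F 18, H-I 5, G-H 12, F-H 19] → take H-I (5); add I.
Step 3: frontier [E-G 14, E-F 18, G-H 12, F-H 19, F-I 14, G-I 15] → take G-H (12); add G.
Step 4: frontier [E-F 18, F-G 23, F-H 19, F-I 14] → take F-I (14); add F.
The 2nd edge added is H-I.

H-I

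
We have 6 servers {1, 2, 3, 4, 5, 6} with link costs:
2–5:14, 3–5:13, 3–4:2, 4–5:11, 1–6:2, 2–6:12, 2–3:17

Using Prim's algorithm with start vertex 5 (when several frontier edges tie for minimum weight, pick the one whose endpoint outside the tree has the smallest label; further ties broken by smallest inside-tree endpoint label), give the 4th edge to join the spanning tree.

2-6

Prim's algorithm from 5:
Step 1: frontier [4–5 11, 3–5 13, 2–5 14] → take 4–5 (11); add 4.
Step 2: frontier [3–4 2, 3–5 13, 2–5 14] → take 3–4 (2); add 3.
Step 3: frontier [2–3 17, 2–5 14] → take 2–5 (14); add 2.
Step 4: frontier [2–6 12] → take 2–6 (12); add 6.
Step 5: frontier [1–6 2] → take 1–6 (2); add 1.
The 4th edge added is 2–6.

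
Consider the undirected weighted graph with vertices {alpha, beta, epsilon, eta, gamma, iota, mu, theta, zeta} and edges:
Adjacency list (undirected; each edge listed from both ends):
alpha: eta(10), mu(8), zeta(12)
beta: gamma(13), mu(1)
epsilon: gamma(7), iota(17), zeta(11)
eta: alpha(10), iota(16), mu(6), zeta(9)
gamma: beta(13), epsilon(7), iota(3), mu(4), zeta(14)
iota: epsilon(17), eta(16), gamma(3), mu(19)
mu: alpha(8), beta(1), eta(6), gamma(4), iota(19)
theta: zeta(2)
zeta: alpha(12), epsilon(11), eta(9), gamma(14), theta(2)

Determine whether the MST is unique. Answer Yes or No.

Yes

Sort edges by weight, then run Kruskal:
beta—mu (1): add — endpoints in different components.
theta—zeta (2): add — endpoints in different components.
gamma—iota (3): add — endpoints in different components.
gamma—mu (4): add — endpoints in different components.
eta—mu (6): add — endpoints in different components.
epsilon—gamma (7): add — endpoints in different components.
alpha—mu (8): add — endpoints in different components.
eta—zeta (9): add — endpoints in different components.
Every non-tree edge has weight strictly greater than the heaviest edge on the tree path between its endpoints, so the MST is unique.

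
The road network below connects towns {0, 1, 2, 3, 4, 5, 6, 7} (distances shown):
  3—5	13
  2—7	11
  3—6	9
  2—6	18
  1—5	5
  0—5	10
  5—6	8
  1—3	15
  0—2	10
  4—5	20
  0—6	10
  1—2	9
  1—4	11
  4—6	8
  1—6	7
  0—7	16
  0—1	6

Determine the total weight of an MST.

55

Sort edges by weight, then run Kruskal:
1—5 (5): add — endpoints in different components.
0—1 (6): add — endpoints in different components.
1—6 (7): add — endpoints in different components.
4—6 (8): add — endpoints in different components.
5—6 (8): skip — 5 and 6 already connected.
1—2 (9): add — endpoints in different components.
3—6 (9): add — endpoints in different components.
0—2 (10): skip — 0 and 2 already connected.
0—5 (10): skip — 0 and 5 already connected.
0—6 (10): skip — 0 and 6 already connected.
1—4 (11): skip — 1 and 4 already connected.
2—7 (11): add — endpoints in different components.
MST edges: 1—5, 0—1, 1—6, 4—6, 1—2, 3—6, 2—7; total weight 5+6+7+8+9+9+11 = 55.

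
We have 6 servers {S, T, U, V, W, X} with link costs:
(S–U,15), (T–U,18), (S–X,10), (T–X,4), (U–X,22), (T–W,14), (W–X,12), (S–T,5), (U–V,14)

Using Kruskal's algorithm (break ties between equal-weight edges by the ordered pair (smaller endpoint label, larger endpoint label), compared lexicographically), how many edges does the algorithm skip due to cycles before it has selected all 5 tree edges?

Sort edges by weight, then run Kruskal:
T–X (4): add. Components now {V} {U} {W} {S} {T,X}
S–T (5): add. Components now {V} {U} {W} {S,T,X}
S–X (10): skip — S and X already connected.
W–X (12): add. Components now {V} {U} {S,T,W,X}
T–W (14): skip — W and T already connected.
U–V (14): add. Components now {U,V} {S,T,W,X}
S–U (15): add. Components now {S,T,U,V,W,X}
Edges rejected before the tree was complete: 2.

2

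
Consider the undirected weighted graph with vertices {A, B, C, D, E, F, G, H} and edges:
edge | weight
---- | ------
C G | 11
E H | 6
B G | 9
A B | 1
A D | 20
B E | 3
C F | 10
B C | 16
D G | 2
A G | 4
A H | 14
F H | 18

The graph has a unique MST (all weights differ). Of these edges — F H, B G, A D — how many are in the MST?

0

Kruskal's algorithm — process edges by increasing weight (ties by edge label):
A B (1): add — endpoints in different components.
D G (2): add — endpoints in different components.
B E (3): add — endpoints in different components.
A G (4): add — endpoints in different components.
E H (6): add — endpoints in different components.
B G (9): skip — B and G already connected.
C F (10): add — endpoints in different components.
C G (11): add — endpoints in different components.
MST edge set: {A B, D G, B E, A G, E H, C F, C G}.
Of the listed edges, {} are in the MST → 0.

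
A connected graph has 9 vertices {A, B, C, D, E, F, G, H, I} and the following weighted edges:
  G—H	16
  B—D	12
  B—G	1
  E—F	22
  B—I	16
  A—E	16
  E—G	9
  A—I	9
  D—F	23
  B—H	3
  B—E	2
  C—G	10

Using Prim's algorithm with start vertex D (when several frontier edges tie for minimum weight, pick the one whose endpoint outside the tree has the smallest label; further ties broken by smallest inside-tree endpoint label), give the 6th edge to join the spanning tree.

A-E

Prim's algorithm from D:
Step 1: frontier [B—D 12, D—F 23] → take B—D (12); add B.
Step 2: frontier [B—G 1, B—E 2, B—H 3, B—I 16, D—F 23] → take B—G (1); add G.
Step 3: frontier [B—E 2, B—H 3, B—I 16, D—F 23, E—G 9, C—G 10, G—H 16] → take B—E (2); add E.
Step 4: frontier [B—H 3, B—I 16, D—F 23, A—E 16, E—F 22, C—G 10, G—H 16] → take B—H (3); add H.
Step 5: frontier [B—I 16, D—F 23, A—E 16, E—F 22, C—G 10] → take C—G (10); add C.
Step 6: frontier [B—I 16, D—F 23, A—E 16, E—F 22] → take A—E (16); add A.
Step 7: frontier [A—I 9, B—I 16, D—F 23, E—F 22] → take A—I (9); add I.
Step 8: frontier [D—F 23, E—F 22] → take E—F (22); add F.
The 6th edge added is A—E.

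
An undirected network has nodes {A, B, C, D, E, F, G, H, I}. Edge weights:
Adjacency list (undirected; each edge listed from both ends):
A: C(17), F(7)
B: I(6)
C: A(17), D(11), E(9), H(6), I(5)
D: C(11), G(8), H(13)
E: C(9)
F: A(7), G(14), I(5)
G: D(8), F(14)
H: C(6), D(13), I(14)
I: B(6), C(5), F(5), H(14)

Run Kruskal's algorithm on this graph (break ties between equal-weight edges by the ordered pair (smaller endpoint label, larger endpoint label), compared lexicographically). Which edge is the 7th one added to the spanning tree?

Kruskal: consider edges lightest-first.
C-I (5): add — endpoints in different components.
F-I (5): add — endpoints in different components.
B-I (6): add — endpoints in different components.
C-H (6): add — endpoints in different components.
A-F (7): add — endpoints in different components.
D-G (8): add — endpoints in different components.
C-E (9): add — endpoints in different components.
C-D (11): add — endpoints in different components.
The 7th edge added is C-E.

C-E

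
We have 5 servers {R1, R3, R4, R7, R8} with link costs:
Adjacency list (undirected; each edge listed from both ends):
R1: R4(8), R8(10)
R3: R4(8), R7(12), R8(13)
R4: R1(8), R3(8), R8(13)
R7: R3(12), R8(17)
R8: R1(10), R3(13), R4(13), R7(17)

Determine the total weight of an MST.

Grow the tree from R4 using Prim:
Step 1: frontier [R1–R4 8, R3–R4 8, R4–R8 13] → take R1–R4 (8); add R1.
Step 2: frontier [R1–R8 10, R3–R4 8, R4–R8 13] → take R3–R4 (8); add R3.
Step 3: frontier [R1–R8 10, R3–R7 12, R3–R8 13, R4–R8 13] → take R1–R8 (10); add R8.
Step 4: frontier [R3–R7 12, R7–R8 17] → take R3–R7 (12); add R7.
MST edges: R1–R4, R3–R4, R1–R8, R3–R7; total weight 8+8+10+12 = 38.

38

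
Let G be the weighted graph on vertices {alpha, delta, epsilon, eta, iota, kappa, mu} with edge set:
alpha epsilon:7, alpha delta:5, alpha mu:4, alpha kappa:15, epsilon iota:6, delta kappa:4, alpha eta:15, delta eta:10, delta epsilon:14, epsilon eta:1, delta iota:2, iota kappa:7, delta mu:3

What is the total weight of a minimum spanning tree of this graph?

20

Kruskal: consider edges lightest-first.
epsilon eta (1): add — endpoints in different components.
delta iota (2): add — endpoints in different components.
delta mu (3): add — endpoints in different components.
alpha mu (4): add — endpoints in different components.
delta kappa (4): add — endpoints in different components.
alpha delta (5): skip — alpha and delta already connected.
epsilon iota (6): add — endpoints in different components.
MST edges: epsilon eta, delta iota, delta mu, alpha mu, delta kappa, epsilon iota; total weight 1+2+3+4+4+6 = 20.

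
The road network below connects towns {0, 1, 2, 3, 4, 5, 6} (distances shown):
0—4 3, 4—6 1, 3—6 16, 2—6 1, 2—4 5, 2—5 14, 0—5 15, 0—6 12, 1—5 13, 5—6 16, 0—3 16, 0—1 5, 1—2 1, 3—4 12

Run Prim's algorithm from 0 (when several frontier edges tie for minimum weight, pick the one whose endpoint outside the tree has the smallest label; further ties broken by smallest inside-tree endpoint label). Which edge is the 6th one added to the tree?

Prim, starting at 0.
Step 1: cheapest edge leaving the tree is 0—4 (3); add 4.
Step 2: cheapest edge leaving the tree is 4—6 (1); add 6.
Step 3: cheapest edge leaving the tree is 2—6 (1); add 2.
Step 4: cheapest edge leaving the tree is 1—2 (1); add 1.
Step 5: cheapest edge leaving the tree is 3—4 (12); add 3.
Step 6: cheapest edge leaving the tree is 1—5 (13); add 5.
The 6th edge added is 1—5.

1-5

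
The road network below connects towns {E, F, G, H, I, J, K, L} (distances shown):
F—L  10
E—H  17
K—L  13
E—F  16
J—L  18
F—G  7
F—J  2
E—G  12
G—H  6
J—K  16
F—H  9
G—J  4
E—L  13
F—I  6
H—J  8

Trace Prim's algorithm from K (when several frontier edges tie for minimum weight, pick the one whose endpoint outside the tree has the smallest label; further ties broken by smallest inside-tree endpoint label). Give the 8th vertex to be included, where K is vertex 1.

E

Prim's algorithm from K:
Step 1: cheapest edge leaving the tree is K—L (13); add L.
Step 2: cheapest edge leaving the tree is F—L (10); add F.
Step 3: cheapest edge leaving the tree is F—J (2); add J.
Step 4: cheapest edge leaving the tree is G—J (4); add G.
Step 5: cheapest edge leaving the tree is G—H (6); add H.
Step 6: cheapest edge leaving the tree is F—I (6); add I.
Step 7: cheapest edge leaving the tree is E—G (12); add E.
Vertex order: K, L, F, J, G, H, I, E. The 8th vertex is E.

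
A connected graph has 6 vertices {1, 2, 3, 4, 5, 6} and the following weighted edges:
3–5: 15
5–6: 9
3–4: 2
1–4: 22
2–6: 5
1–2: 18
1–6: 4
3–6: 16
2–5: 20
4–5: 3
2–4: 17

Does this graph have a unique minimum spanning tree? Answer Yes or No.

Yes

Kruskal: consider edges lightest-first.
3–4 (2): add — endpoints in different components.
4–5 (3): add — endpoints in different components.
1–6 (4): add — endpoints in different components.
2–6 (5): add — endpoints in different components.
5–6 (9): add — endpoints in different components.
Every non-tree edge has weight strictly greater than the heaviest edge on the tree path between its endpoints, so the MST is unique.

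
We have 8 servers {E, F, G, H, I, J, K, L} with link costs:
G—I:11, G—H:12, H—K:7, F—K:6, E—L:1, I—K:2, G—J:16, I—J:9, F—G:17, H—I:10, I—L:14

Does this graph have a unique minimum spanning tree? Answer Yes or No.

Kruskal: consider edges lightest-first.
E—L (1): add — endpoints in different components.
I—K (2): add — endpoints in different components.
F—K (6): add — endpoints in different components.
H—K (7): add — endpoints in different components.
I—J (9): add — endpoints in different components.
H—I (10): skip — H and I already connected.
G—I (11): add — endpoints in different components.
G—H (12): skip — G and H already connected.
I—L (14): add — endpoints in different components.
Every non-tree edge has weight strictly greater than the heaviest edge on the tree path between its endpoints, so the MST is unique.

Yes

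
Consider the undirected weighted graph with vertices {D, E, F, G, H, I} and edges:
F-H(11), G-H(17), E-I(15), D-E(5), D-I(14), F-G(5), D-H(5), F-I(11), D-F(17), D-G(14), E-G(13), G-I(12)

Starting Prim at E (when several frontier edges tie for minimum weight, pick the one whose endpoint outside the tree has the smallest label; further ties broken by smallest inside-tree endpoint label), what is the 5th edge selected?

Grow the tree from E using Prim:
Step 1: cheapest edge leaving the tree is D-E (5); add D.
Step 2: cheapest edge leaving the tree is D-H (5); add H.
Step 3: cheapest edge leaving the tree is F-H (11); add F.
Step 4: cheapest edge leaving the tree is F-G (5); add G.
Step 5: cheapest edge leaving the tree is F-I (11); add I.
The 5th edge added is F-I.

F-I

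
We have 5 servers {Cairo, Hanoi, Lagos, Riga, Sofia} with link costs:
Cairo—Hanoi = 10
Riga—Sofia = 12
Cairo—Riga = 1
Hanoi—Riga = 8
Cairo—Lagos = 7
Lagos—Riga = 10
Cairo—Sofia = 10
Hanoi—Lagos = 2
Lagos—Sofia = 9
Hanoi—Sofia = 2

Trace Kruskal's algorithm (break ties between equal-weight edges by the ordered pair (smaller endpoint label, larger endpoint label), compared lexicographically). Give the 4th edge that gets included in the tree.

Kruskal's algorithm — process edges by increasing weight (ties by edge label):
Cairo—Riga (1): add. Components now {Hanoi} {Sofia} {Cairo,Riga} {Lagos}
Hanoi—Lagos (2): add. Components now {Hanoi,Lagos} {Sofia} {Cairo,Riga}
Hanoi—Sofia (2): add. Components now {Hanoi,Lagos,Sofia} {Cairo,Riga}
Cairo—Lagos (7): add. Components now {Cairo,Hanoi,Lagos,Riga,Sofia}
The 4th edge added is Cairo—Lagos.

Cairo-Lagos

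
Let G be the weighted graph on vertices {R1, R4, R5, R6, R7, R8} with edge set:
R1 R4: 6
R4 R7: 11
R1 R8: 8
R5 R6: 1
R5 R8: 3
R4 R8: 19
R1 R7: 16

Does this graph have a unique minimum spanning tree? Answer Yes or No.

Kruskal: consider edges lightest-first.
R5 R6 (1): add. Components now {R5,R6} {R4} {R1} {R7} {R8}
R5 R8 (3): add. Components now {R5,R6,R8} {R4} {R1} {R7}
R1 R4 (6): add. Components now {R5,R6,R8} {R1,R4} {R7}
R1 R8 (8): add. Components now {R1,R4,R5,R6,R8} {R7}
R4 R7 (11): add. Components now {R1,R4,R5,R6,R7,R8}
Every non-tree edge has weight strictly greater than the heaviest edge on the tree path between its endpoints, so the MST is unique.

Yes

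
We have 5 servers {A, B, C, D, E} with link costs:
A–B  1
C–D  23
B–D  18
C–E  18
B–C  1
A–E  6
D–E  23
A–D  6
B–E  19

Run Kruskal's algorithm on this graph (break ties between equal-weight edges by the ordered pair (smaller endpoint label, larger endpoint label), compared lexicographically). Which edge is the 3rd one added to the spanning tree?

A-D

Kruskal: consider edges lightest-first.
A–B (1): add. Components now {A,B} {C} {D} {E}
B–C (1): add. Components now {A,B,C} {D} {E}
A–D (6): add. Components now {A,B,C,D} {E}
A–E (6): add. Components now {A,B,C,D,E}
The 3rd edge added is A–D.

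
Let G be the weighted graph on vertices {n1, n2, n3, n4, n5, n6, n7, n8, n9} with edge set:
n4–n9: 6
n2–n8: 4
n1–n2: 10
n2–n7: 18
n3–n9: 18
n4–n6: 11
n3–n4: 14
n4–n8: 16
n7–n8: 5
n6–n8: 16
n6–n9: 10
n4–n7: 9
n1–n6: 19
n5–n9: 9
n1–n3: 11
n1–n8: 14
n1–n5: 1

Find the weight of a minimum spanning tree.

Prim, starting at n1.
Step 1: cheapest edge leaving the tree is n1–n5 (1); add n5.
Step 2: cheapest edge leaving the tree is n5–n9 (9); add n9.
Step 3: cheapest edge leaving the tree is n4–n9 (6); add n4.
Step 4: cheapest edge leaving the tree is n4–n7 (9); add n7.
Step 5: cheapest edge leaving the tree is n7–n8 (5); add n8.
Step 6: cheapest edge leaving the tree is n2–n8 (4); add n2.
Step 7: cheapest edge leaving the tree is n6–n9 (10); add n6.
Step 8: cheapest edge leaving the tree is n1–n3 (11); add n3.
MST edges: n1–n5, n5–n9, n4–n9, n4–n7, n7–n8, n2–n8, n6–n9, n1–n3; total weight 1+9+6+9+5+4+10+11 = 55.

55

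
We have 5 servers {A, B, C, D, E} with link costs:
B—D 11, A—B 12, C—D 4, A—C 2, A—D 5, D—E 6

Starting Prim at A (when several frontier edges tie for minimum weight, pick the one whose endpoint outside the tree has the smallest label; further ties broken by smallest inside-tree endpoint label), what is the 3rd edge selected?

D-E

Grow the tree from A using Prim:
Step 1: cheapest edge leaving the tree is A—C (2); add C.
Step 2: cheapest edge leaving the tree is C—D (4); add D.
Step 3: cheapest edge leaving the tree is D—E (6); add E.
Step 4: cheapest edge leaving the tree is B—D (11); add B.
The 3rd edge added is D—E.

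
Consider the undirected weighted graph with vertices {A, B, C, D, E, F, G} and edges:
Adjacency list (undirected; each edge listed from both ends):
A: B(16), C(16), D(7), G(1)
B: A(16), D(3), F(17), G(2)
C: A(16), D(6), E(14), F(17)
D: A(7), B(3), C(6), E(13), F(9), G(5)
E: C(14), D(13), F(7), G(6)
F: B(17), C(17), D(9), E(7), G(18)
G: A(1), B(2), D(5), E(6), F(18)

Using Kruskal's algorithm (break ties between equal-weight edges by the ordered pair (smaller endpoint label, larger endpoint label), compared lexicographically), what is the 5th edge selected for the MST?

Kruskal's algorithm — process edges by increasing weight (ties by edge label):
A-G (1): add. Components now {A,G} {B} {C} {D} {E} {F}
B-G (2): add. Components now {A,B,G} {C} {D} {E} {F}
B-D (3): add. Components now {A,B,D,G} {C} {E} {F}
D-G (5): skip — D and G already connected.
C-D (6): add. Components now {A,B,C,D,G} {E} {F}
E-G (6): add. Components now {A,B,C,D,E,G} {F}
A-D (7): skip — A and D already connected.
E-F (7): add. Components now {A,B,C,D,E,F,G}
The 5th edge added is E-G.

E-G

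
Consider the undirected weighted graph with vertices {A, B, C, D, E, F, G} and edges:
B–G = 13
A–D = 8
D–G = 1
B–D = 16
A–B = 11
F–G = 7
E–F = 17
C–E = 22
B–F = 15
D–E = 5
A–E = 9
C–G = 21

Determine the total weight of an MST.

53

Kruskal's algorithm — process edges by increasing weight (ties by edge label):
D–G (1): add. Components now {A} {B} {C} {D,G} {E} {F}
D–E (5): add. Components now {A} {B} {C} {D,E,G} {F}
F–G (7): add. Components now {A} {B} {C} {D,E,F,G}
A–D (8): add. Components now {A,D,E,F,G} {B} {C}
A–E (9): skip — A and E already connected.
A–B (11): add. Components now {A,B,D,E,F,G} {C}
B–G (13): skip — B and G already connected.
B–F (15): skip — B and F already connected.
B–D (16): skip — B and D already connected.
E–F (17): skip — E and F already connected.
C–G (21): add. Components now {A,B,C,D,E,F,G}
MST edges: D–G, D–E, F–G, A–D, A–B, C–G; total weight 1+5+7+8+11+21 = 53.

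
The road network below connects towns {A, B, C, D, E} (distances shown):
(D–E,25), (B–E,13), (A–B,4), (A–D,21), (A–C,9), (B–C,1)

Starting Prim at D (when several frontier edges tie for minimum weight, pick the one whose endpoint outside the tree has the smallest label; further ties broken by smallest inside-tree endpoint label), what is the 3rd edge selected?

B-C

Prim's algorithm from D:
Step 1: cheapest edge leaving the tree is A–D (21); add A.
Step 2: cheapest edge leaving the tree is A–B (4); add B.
Step 3: cheapest edge leaving the tree is B–C (1); add C.
Step 4: cheapest edge leaving the tree is B–E (13); add E.
The 3rd edge added is B–C.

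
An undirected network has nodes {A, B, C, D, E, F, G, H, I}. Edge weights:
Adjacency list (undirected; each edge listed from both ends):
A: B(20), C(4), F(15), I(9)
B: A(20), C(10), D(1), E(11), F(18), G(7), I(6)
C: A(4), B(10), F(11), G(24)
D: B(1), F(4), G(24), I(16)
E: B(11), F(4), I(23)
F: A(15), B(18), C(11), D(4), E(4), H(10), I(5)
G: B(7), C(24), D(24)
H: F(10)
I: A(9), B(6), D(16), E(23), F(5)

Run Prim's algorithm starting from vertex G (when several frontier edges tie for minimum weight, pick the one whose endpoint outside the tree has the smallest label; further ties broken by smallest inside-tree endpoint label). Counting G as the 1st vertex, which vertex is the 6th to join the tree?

Prim, starting at G.
Step 1: cheapest edge leaving the tree is B-G (7); add B.
Step 2: cheapest edge leaving the tree is B-D (1); add D.
Step 3: cheapest edge leaving the tree is D-F (4); add F.
Step 4: cheapest edge leaving the tree is E-F (4); add E.
Step 5: cheapest edge leaving the tree is F-I (5); add I.
Step 6: cheapest edge leaving the tree is A-I (9); add A.
Step 7: cheapest edge leaving the tree is A-C (4); add C.
Step 8: cheapest edge leaving the tree is F-H (10); add H.
Vertex order: G, B, D, F, E, I, A, C, H. The 6th vertex is I.

I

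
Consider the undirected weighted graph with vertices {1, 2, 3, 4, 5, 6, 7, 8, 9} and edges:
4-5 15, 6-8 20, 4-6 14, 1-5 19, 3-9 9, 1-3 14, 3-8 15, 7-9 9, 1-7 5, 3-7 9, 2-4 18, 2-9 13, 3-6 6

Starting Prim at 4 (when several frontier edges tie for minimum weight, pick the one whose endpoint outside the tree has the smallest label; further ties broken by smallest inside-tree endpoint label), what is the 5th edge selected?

Prim, starting at 4.
Step 1: cheapest edge leaving the tree is 4-6 (14); add 6.
Step 2: cheapest edge leaving the tree is 3-6 (6); add 3.
Step 3: cheapest edge leaving the tree is 3-7 (9); add 7.
Step 4: cheapest edge leaving the tree is 1-7 (5); add 1.
Step 5: cheapest edge leaving the tree is 3-9 (9); add 9.
Step 6: cheapest edge leaving the tree is 2-9 (13); add 2.
Step 7: cheapest edge leaving the tree is 4-5 (15); add 5.
Step 8: cheapest edge leaving the tree is 3-8 (15); add 8.
The 5th edge added is 3-9.

3-9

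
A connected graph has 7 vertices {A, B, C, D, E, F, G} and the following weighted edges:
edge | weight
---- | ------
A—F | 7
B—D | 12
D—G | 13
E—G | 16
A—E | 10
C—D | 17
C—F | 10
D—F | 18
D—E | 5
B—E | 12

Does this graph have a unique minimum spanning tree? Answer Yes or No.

No

Sort edges by weight, then run Kruskal:
D—E (5): add. Components now {A} {B} {C} {D,E} {F} {G}
A—F (7): add. Components now {A,F} {B} {C} {D,E} {G}
A—E (10): add. Components now {A,D,E,F} {B} {C} {G}
C—F (10): add. Components now {A,C,D,E,F} {B} {G}
B—D (12): add. Components now {A,B,C,D,E,F} {G}
B—E (12): skip — B and E already connected.
D—G (13): add. Components now {A,B,C,D,E,F,G}
Non-tree edge B—E has weight 12, equal to the heaviest edge on its tree cycle — swapping gives another MST of the same weight. Not unique.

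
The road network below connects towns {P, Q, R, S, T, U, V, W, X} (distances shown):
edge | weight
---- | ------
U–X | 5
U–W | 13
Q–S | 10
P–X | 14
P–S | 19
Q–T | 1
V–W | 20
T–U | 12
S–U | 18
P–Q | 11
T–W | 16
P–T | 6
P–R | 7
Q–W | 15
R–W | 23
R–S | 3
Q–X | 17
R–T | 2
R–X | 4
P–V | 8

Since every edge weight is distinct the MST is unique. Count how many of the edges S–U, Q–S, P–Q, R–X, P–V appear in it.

Kruskal: consider edges lightest-first.
Q–T (1): add — endpoints in different components.
R–T (2): add — endpoints in different components.
R–S (3): add — endpoints in different components.
R–X (4): add — endpoints in different components.
U–X (5): add — endpoints in different components.
P–T (6): add — endpoints in different components.
P–R (7): skip — R and P already connected.
P–V (8): add — endpoints in different components.
Q–S (10): skip — Q and S already connected.
P–Q (11): skip — Q and P already connected.
T–U (12): skip — U and T already connected.
U–W (13): add — endpoints in different components.
MST edge set: {Q–T, R–T, R–S, R–X, U–X, P–T, P–V, U–W}.
Of the listed edges, {R–X, P–V} are in the MST → 2.

2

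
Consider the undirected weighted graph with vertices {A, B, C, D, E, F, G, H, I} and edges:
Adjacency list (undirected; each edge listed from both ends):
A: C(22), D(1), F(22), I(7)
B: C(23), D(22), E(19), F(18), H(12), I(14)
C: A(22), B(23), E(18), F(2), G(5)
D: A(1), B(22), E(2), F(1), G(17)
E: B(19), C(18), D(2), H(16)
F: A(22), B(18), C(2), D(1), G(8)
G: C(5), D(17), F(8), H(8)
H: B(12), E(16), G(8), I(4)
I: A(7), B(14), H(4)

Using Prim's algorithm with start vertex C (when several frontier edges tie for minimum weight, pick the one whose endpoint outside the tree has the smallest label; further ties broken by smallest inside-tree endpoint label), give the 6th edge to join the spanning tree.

A-I

Prim, starting at C.
Step 1: cheapest edge leaving the tree is C-F (2); add F.
Step 2: cheapest edge leaving the tree is D-F (1); add D.
Step 3: cheapest edge leaving the tree is A-D (1); add A.
Step 4: cheapest edge leaving the tree is D-E (2); add E.
Step 5: cheapest edge leaving the tree is C-G (5); add G.
Step 6: cheapest edge leaving the tree is A-I (7); add I.
Step 7: cheapest edge leaving the tree is H-I (4); add H.
Step 8: cheapest edge leaving the tree is B-H (12); add B.
The 6th edge added is A-I.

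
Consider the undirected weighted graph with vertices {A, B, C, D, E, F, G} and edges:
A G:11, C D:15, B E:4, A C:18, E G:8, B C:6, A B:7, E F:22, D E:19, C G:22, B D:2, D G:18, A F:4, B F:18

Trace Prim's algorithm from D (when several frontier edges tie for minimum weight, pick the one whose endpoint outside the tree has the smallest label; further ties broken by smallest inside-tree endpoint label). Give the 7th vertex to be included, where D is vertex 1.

Grow the tree from D using Prim:
Step 1: frontier [B D 2, C D 15, D G 18, D E 19] → take B D (2); add B.
Step 2: frontier [B E 4, B C 6, A B 7, B F 18, C D 15, D G 18, D E 19] → take B E (4); add E.
Step 3: frontier [B C 6, A B 7, B F 18, C D 15, D G 18, E G 8, E F 22] → take B C (6); add C.
Step 4: frontier [A B 7, B F 18, A C 18, C G 22, D G 18, E G 8, E F 22] → take A B (7); add A.
Step 5: frontier [A F 4, A G 11, B F 18, C G 22, D G 18, E G 8, E F 22] → take A F (4); add F.
Step 6: frontier [A G 11, C G 22, D G 18, E G 8] → take E G (8); add G.
Vertex order: D, B, E, C, A, F, G. The 7th vertex is G.

G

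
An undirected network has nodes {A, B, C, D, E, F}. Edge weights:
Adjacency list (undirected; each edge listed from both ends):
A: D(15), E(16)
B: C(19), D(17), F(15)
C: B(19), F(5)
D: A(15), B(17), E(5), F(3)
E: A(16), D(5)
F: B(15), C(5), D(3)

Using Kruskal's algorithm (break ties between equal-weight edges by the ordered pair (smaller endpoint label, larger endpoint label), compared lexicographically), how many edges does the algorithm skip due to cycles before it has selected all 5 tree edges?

Kruskal's algorithm — process edges by increasing weight (ties by edge label):
D–F (3): add. Components now {A} {B} {C} {D,F} {E}
C–F (5): add. Components now {A} {B} {C,D,F} {E}
D–E (5): add. Components now {A} {B} {C,D,E,F}
A–D (15): add. Components now {A,C,D,E,F} {B}
B–F (15): add. Components now {A,B,C,D,E,F}
Edges rejected before the tree was complete: 0.

0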